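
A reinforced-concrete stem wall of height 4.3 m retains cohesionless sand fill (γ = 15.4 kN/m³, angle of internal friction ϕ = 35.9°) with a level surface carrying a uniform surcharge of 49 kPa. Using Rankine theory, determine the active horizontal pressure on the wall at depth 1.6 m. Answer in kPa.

19.2 kPa

K_a = (1 − sin φ)/(1 + sin φ) = 0.2607.
σ_v = γz + q = 15.4 × 1.6 + 49 = 73.64 kPa.
σ_h = K_a σ_v = 0.2607 × 73.64 = 19.20 kPa.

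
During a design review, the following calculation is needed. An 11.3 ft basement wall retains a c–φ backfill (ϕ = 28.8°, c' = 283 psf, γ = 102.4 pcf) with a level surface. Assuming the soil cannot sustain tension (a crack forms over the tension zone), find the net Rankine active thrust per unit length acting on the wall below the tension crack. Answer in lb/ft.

68.4 lb/ft

K_a = 0.3498; √K_a = 0.5914.
Tension-crack depth z_c = 2c/(γ√K_a) = 2×283/(102.4×0.5914) = 9.346 ft.
σ_a at base = K_a γ H − 2c√K_a = 0.3498×102.4×11.3 − 2×283×0.5914 = 69.97 psf.
P_a = ½ × 69.97 × (H − z_c) = 0.5×69.97×1.954 = 68.36 lb/ft.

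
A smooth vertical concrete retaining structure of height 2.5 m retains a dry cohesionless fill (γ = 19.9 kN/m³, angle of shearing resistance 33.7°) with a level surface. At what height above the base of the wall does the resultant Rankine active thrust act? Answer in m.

K_a = 0.2863.
The pressure distribution is triangular, so the resultant acts at H/3 above the base = 2.5/3 = 0.8333 m.

0.833 m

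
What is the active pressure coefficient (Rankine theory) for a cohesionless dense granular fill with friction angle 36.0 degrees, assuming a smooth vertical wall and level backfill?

K_a = tan²(45° − φ/2) = tan²(27.00°) = 0.2596.

0.260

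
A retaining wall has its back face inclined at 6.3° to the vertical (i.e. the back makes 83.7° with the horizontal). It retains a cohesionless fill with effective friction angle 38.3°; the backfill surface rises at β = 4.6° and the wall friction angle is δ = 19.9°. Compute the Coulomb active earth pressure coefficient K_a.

0.273

K_a = sin²(α+φ) / [sin²α · sin(α−δ) · (1 + √{sin(φ+δ)sin(φ−β) / (sin(α−δ)sin(α+β))})²].
With α = 83.7°, φ = 38.3°, δ = 19.9°, β = 4.6°: K_a = 0.2726.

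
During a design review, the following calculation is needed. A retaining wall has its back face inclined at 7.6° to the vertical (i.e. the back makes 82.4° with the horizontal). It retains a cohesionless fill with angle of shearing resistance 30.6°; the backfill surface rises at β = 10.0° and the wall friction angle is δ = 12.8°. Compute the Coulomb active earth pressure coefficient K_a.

K_a = sin²(α+φ) / [sin²α · sin(α−δ) · (1 + √{sin(φ+δ)sin(φ−β) / (sin(α−δ)sin(α+β))})²].
With α = 82.4°, φ = 30.6°, δ = 12.8°, β = 10.0°: K_a = 0.4046.

0.405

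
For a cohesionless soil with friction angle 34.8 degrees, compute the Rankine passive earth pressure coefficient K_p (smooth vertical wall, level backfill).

3.66

K_p = (1 + sin φ)/(1 − sin φ) = tan²(45° + 34.8°/2) = 3.659.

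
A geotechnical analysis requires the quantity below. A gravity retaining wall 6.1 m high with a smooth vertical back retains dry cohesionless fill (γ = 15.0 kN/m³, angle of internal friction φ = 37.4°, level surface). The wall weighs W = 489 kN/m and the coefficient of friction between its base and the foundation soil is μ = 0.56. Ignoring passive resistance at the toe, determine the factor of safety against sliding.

K_a = tan²(45° − 37.4°/2) = 0.2443.
P_a = ½K_aγH² = 0.5×0.2443×15.0×6.1² = 68.17 kN/m, acting at H/3 = 2.033 m above the base.
FS_sliding = μW / P_a = 0.56×489 / 68.17 = 4.017.

4.02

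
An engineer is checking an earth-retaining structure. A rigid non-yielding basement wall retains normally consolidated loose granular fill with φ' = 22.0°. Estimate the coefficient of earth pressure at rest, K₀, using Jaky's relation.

0.625

K₀ = 1 − sin φ' = 1 − sin 22.0° = 0.6254.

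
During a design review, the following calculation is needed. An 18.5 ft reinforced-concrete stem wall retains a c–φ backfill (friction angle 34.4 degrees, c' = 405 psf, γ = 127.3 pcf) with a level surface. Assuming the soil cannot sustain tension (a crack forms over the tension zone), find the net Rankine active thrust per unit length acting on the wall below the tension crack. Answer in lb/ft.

732 lb/ft

K_a = 0.2780; √K_a = 0.5272.
Tension-crack depth z_c = 2c/(γ√K_a) = 2×405/(127.3×0.5272) = 12.07 ft.
σ_a at base = K_a γ H − 2c√K_a = 0.2780×127.3×18.5 − 2×405×0.5272 = 227.6 psf.
P_a = ½ × 227.6 × (H − z_c) = 0.5×227.6×6.432 = 731.9 lb/ft.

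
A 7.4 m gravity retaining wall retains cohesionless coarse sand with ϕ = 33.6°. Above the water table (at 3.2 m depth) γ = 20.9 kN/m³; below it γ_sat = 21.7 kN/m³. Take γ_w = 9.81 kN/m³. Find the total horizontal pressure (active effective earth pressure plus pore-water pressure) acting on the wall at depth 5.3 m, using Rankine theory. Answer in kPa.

K_a = (1 − sin φ)/(1 + sin φ) = 0.2875.
γ' = 21.7 − 9.81 = 11.89 kN/m³.
Effective vertical stress at 5.3 m: σ'_v = 20.9×3.2 + 11.89×2.10 = 91.85 kPa.
σ'_h = K_a σ'_v = 0.2875 × 91.85 = 26.41 kPa; u = γ_w × 2.10 = 20.60 kPa.
Total σ_h = 26.41 + 20.60 = 47.01 kPa.

47.0 kPa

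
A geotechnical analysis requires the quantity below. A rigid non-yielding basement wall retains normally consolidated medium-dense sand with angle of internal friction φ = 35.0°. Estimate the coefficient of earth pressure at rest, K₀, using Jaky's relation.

K₀ = 1 − sin φ' = 1 − sin 35.0° = 0.4264.

0.426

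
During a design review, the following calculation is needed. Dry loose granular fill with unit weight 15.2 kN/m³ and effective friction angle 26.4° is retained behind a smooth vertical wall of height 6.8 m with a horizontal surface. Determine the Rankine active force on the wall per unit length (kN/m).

135 kN/m

K_a = tan²(45° − φ/2) = 0.3844.
P_a = ½ K_a γ H² = 0.5 × 0.3844 × 15.2 × 6.8² = 135.1 kN/m.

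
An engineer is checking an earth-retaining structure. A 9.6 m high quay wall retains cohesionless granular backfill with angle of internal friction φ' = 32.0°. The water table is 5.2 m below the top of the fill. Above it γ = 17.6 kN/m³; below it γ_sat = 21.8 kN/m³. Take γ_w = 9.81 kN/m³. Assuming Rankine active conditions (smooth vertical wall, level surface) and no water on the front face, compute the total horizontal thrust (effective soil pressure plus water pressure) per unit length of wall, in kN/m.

K_a = tan²(45° − φ/2) = 0.3073.
γ' = 21.8 − 9.81 = 11.99 kN/m³. Depth below WT = 4.4 m.
σ'_h at WT = K_a γ d_w = 28.12 kPa; at base = 28.12 + K_a γ' × 4.4 = 44.33 kPa.
P₁ (0–5.2 m) = ½×28.12×5.2 = 73.11. P₂ (5.2–9.6 m) = ½(28.12+44.33)×4.4 = 159.4.
P_w = ½ γ_w h₂² = 0.5×9.81×4.4² = 94.96. Total = 73.11+159.4+94.96 = 327.5 kN/m.

327 kN/m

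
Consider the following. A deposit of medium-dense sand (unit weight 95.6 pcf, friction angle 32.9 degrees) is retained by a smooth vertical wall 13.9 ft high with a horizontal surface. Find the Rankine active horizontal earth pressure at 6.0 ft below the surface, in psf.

K_a = (1 − sin φ)/(1 + sin φ) = 0.2960.
σ_h = K_a γ z = 0.2960 × 95.6 × 6.0 = 169.8 psf.

170 psf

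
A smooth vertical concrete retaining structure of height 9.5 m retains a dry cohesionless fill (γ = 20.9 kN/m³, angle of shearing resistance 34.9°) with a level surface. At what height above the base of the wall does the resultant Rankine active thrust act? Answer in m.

K_a = 0.2721.
The pressure distribution is triangular, so the resultant acts at H/3 above the base = 9.5/3 = 3.167 m.

3.17 m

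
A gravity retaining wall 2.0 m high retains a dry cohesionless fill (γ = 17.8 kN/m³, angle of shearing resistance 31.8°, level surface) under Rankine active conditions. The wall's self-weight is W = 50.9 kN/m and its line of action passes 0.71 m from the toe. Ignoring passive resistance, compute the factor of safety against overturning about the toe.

K_a = tan²(45° − 31.8°/2) = 0.3098.
P_a = ½K_aγH² = 0.5×0.3098×17.8×2.0² = 11.03 kN/m, acting at H/3 = 0.6667 m above the base.
Overturning moment M_o = P_a × H/3 = 11.03 × 0.6667 = 7.352.
Resisting moment M_r = W × 0.71 = 50.9 × 0.71 = 36.14.
FS_overturning = M_r/M_o = 36.14/7.352 = 4.915.

4.92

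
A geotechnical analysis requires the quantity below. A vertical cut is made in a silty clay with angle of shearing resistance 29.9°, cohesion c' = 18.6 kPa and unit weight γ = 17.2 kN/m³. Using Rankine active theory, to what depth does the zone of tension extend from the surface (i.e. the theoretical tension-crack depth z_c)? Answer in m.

3.74 m

K_a = tan²(45° − 29.9°/2) = 0.3347; √K_a = 0.5785.
The active pressure is zero where K_a γ z = 2c√K_a, so z_c = 2c/(γ√K_a) = 2×18.6/(17.2×0.5785) = 3.739 m.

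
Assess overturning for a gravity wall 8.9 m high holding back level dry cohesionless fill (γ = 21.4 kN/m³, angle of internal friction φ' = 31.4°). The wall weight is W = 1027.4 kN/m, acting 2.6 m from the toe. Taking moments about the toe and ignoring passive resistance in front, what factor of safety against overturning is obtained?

K_a = tan²(45° − 31.4°/2) = 0.3149.
P_a = ½K_aγH² = 0.5×0.3149×21.4×8.9² = 266.9 kN/m, acting at H/3 = 2.967 m above the base.
Overturning moment M_o = P_a × H/3 = 266.9 × 2.967 = 791.8.
Resisting moment M_r = W × 2.6 = 1027.4 × 2.6 = 2671.
FS_overturning = M_r/M_o = 2671/791.8 = 3.374.

3.37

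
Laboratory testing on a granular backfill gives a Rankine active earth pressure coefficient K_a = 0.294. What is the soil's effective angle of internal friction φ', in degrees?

K_a = tan²(45° − φ/2) ⇒ 45° − φ/2 = arctan(√0.294) = 28.47°.
φ = 2(45° − 28.47°) = 33.07°.

33.1°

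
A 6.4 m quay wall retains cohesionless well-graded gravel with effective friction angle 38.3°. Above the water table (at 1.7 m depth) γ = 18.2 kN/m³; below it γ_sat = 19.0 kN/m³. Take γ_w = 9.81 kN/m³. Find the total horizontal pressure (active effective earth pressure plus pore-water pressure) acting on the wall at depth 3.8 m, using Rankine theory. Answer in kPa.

K_a = (1 − sin φ)/(1 + sin φ) = 0.2347.
γ' = 19.0 − 9.81 = 9.190 kN/m³.
Effective vertical stress at 3.8 m: σ'_v = 18.2×1.7 + 9.190×2.10 = 50.24 kPa.
σ'_h = K_a σ'_v = 0.2347 × 50.24 = 11.79 kPa; u = γ_w × 2.10 = 20.60 kPa.
Total σ_h = 11.79 + 20.60 = 32.39 kPa.

32.4 kPa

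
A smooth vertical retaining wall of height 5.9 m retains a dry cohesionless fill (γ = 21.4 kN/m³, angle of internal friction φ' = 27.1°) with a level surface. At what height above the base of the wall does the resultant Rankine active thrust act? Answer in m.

1.97 m

K_a = 0.3741.
The pressure distribution is triangular, so the resultant acts at H/3 above the base = 5.9/3 = 1.967 m.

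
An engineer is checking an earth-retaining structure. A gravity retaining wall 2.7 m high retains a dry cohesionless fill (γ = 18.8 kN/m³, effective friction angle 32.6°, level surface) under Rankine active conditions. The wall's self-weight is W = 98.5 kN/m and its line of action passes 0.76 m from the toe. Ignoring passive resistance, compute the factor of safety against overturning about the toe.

K_a = tan²(45° − 32.6°/2) = 0.2997.
P_a = ½K_aγH² = 0.5×0.2997×18.8×2.7² = 20.54 kN/m, acting at H/3 = 0.9000 m above the base.
Overturning moment M_o = P_a × H/3 = 20.54 × 0.9000 = 18.49.
Resisting moment M_r = W × 0.76 = 98.5 × 0.76 = 74.86.
FS_overturning = M_r/M_o = 74.86/18.49 = 4.050.

4.05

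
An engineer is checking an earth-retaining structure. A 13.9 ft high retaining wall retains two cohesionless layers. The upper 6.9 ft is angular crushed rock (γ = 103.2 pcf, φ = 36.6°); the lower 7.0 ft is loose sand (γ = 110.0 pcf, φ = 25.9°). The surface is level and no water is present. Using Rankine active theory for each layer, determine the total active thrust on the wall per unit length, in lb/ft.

3630 lb/ft

K_a1 = tan²(45°−36.6°/2) = 0.2530; K_a2 = tan²(45°−25.9°/2) = 0.3920.
Layer 1: σ at base = K_a1 γ₁ h₁ = 180.1 psf; P₁ = ½×180.1×6.9 = 621.4.
Layer 2: σ_v at top = γ₁h₁ = 712.1; σ_h top = K_a2×712.1 = 279.1; σ_h base = K_a2×(712.1+110.0×7.0) = 580.9.
P₂ = ½(279.1+580.9)×7.0 = 3010. Total P_a = 621.4+3010 = 3632 lb/ft.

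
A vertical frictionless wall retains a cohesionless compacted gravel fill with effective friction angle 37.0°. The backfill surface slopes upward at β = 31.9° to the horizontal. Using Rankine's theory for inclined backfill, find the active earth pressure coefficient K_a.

0.419

K_a = cos β · (cos β − √(cos²β − cos²φ)) / (cos β + √(cos²β − cos²φ)).
cos β = 0.8490, cos φ = 0.7986, √(cos²β − cos²φ) = 0.2880.
K_a = 0.8490 × (0.8490 − 0.2880)/(0.8490 + 0.2880) = 0.4189.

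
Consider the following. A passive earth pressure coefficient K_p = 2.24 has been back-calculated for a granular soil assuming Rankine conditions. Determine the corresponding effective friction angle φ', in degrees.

K_p = (1+sin φ)/(1−sin φ) ⇒ sin φ = (K_p − 1)/(K_p + 1) = 0.3827.
φ = arcsin(0.3827) = 22.50°.

22.5°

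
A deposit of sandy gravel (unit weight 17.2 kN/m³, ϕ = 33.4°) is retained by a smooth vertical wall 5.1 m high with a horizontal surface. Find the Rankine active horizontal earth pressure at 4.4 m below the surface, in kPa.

K_a = (1 − sin φ)/(1 + sin φ) = 0.2899.
σ_h = K_a γ z = 0.2899 × 17.2 × 4.4 = 21.94 kPa.

21.9 kPa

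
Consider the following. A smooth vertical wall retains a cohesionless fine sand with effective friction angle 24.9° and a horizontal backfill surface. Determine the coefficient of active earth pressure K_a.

K_a = tan²(45° − φ/2) = tan²(32.55°) = 0.4074.

0.407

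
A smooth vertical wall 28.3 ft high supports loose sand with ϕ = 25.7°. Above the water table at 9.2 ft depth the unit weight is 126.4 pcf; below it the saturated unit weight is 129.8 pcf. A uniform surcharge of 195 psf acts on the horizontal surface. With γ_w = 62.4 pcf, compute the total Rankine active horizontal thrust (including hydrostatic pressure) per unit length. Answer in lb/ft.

29300 lb/ft

K_a = tan²(45° − φ/2) = 0.3950.
γ' = 129.8 − 62.4 = 67.40 pcf. h₂ = H − d_w = 19.1 ft.
σ'_h: at surface K_a·q = 77.03; at WT K_a(q+γd_w) = 536.4; at base K_a(q+γd_w+γ'h₂) = 1045 psf.
P₁ = ½(77.03+536.4)×9.2 = 2822; P₂ = ½(536.4+1045)×19.1 = 15100; P_w = ½γ_w h₂² = 11380.
Total = 2822+15100+11380 = 29310 lb/ft.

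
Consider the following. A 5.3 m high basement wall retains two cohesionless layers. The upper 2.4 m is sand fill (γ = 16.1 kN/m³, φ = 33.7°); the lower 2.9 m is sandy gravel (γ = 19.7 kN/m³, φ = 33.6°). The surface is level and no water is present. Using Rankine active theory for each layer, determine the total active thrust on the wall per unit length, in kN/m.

K_a1 = tan²(45°−33.7°/2) = 0.2863; K_a2 = tan²(45°−33.6°/2) = 0.2875.
Layer 1: σ at base = K_a1 γ₁ h₁ = 11.06 kPa; P₁ = ½×11.06×2.4 = 13.28.
Layer 2: σ_v at top = γ₁h₁ = 38.64; σ_h top = K_a2×38.64 = 11.11; σ_h base = K_a2×(38.64+19.7×2.9) = 27.53.
P₂ = ½(11.11+27.53)×2.9 = 56.03. Total P_a = 13.28+56.03 = 69.31 kN/m.

69.3 kN/m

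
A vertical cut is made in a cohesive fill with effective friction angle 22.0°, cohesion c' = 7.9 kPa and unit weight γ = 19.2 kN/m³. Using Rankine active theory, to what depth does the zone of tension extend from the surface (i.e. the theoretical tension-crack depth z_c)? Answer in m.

1.22 m

K_a = tan²(45° − 22.0°/2) = 0.4550; √K_a = 0.6745.
The active pressure is zero where K_a γ z = 2c√K_a, so z_c = 2c/(γ√K_a) = 2×7.9/(19.2×0.6745) = 1.220 m.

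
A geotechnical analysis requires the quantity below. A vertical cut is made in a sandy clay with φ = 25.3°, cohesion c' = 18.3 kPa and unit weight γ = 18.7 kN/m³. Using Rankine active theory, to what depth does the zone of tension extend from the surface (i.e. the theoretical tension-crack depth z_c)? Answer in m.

K_a = tan²(45° − 25.3°/2) = 0.4012; √K_a = 0.6334.
The active pressure is zero where K_a γ z = 2c√K_a, so z_c = 2c/(γ√K_a) = 2×18.3/(18.7×0.6334) = 3.090 m.

3.09 m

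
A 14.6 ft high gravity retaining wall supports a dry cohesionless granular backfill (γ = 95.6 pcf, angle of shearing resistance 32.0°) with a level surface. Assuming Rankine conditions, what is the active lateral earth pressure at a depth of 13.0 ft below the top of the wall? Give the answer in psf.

K_a = (1 − sin φ)/(1 + sin φ) = 0.3073.
σ_h = K_a γ z = 0.3073 × 95.6 × 13.0 = 381.9 psf.

382 psf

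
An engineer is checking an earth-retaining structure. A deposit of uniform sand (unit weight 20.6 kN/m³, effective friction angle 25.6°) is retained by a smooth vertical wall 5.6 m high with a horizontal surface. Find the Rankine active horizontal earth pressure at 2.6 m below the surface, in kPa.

K_a = (1 − sin φ)/(1 + sin φ) = 0.3966.
σ_h = K_a γ z = 0.3966 × 20.6 × 2.6 = 21.24 kPa.

21.2 kPa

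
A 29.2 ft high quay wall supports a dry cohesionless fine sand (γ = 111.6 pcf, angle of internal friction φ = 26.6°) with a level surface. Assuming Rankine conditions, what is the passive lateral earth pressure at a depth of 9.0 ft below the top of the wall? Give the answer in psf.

K_p = (1 + sin φ)/(1 − sin φ) = 2.622.
σ_h = K_p γ z = 2.622 × 111.6 × 9.0 = 2633 psf.

2630 psf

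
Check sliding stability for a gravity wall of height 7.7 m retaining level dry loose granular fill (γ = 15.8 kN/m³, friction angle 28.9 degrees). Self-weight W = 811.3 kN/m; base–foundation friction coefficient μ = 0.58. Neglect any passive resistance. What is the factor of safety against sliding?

2.88

K_a = tan²(45° − 28.9°/2) = 0.3484.
P_a = ½K_aγH² = 0.5×0.3484×15.8×7.7² = 163.2 kN/m, acting at H/3 = 2.567 m above the base.
FS_sliding = μW / P_a = 0.58×811.3 / 163.2 = 2.884.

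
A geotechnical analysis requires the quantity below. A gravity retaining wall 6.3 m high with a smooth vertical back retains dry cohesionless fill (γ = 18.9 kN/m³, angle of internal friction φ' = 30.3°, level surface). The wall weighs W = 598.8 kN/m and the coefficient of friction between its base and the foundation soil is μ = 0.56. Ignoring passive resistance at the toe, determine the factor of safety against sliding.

2.71

K_a = tan²(45° − 30.3°/2) = 0.3293.
P_a = ½K_aγH² = 0.5×0.3293×18.9×6.3² = 123.5 kN/m, acting at H/3 = 2.100 m above the base.
FS_sliding = μW / P_a = 0.56×598.8 / 123.5 = 2.715.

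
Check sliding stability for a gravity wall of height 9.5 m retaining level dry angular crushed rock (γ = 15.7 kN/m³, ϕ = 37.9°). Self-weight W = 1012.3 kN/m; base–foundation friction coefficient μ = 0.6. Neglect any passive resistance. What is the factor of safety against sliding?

3.59

K_a = tan²(45° − 37.9°/2) = 0.2389.
P_a = ½K_aγH² = 0.5×0.2389×15.7×9.5² = 169.3 kN/m, acting at H/3 = 3.167 m above the base.
FS_sliding = μW / P_a = 0.6×1012.3 / 169.3 = 3.588.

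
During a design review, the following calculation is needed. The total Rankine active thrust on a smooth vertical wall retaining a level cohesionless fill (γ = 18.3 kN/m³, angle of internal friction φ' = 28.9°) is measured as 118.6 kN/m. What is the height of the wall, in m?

K_a = 0.3484. P_a = ½ K_a γ H² ⇒ H = √(2P_a/(K_a γ)).
H = √(2×118.6/(0.3484×18.3)) = 6.100 m.

6.10 m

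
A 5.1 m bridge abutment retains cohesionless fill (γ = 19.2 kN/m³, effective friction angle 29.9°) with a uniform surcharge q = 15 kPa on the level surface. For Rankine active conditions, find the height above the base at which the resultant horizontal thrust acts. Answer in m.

K_a = 0.3347.
Triangular part P₁ = ½K_aγH² = 83.57 at H/3 = 1.700 m; rectangular part P₂ = K_a q H = 25.60 at H/2 = 2.550 m.
ȳ = (P₁·1.700 + P₂·2.550)/(P₁+P₂) = 1.899 m.

1.90 m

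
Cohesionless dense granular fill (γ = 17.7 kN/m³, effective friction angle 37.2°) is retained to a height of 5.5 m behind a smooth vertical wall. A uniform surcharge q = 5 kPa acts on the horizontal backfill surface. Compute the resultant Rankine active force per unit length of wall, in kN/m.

72.7 kN/m

K_a = tan²(45° − φ/2) = 0.2464.
Soil triangle: ½ K_a γ H² = 0.5×0.2464×17.7×5.5² = 65.97 kN/m.
Surcharge rectangle: K_a q H = 0.2464×5×5.5 = 6.776 kN/m.
Total = 65.97 + 6.776 = 72.75 kN/m.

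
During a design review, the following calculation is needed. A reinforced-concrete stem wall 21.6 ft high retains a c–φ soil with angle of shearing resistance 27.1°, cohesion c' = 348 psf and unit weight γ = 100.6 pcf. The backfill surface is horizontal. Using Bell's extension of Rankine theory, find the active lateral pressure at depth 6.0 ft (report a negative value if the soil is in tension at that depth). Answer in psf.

-200 psf

K_a = (1 − sin φ)/(1 + sin φ) = 0.3741.
σ_a = K_a γ z − 2c√K_a = 0.3741×100.6×6.0 − 2×348×0.6116 = -199.9 psf.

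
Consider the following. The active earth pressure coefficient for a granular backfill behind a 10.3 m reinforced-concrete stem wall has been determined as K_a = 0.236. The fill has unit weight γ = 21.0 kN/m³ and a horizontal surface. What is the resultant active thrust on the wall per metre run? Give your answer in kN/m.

263 kN/m

P = ½ K_a γ H² = 0.5 × 0.236 × 21.0 × 10.3² = 262.9 kN/m.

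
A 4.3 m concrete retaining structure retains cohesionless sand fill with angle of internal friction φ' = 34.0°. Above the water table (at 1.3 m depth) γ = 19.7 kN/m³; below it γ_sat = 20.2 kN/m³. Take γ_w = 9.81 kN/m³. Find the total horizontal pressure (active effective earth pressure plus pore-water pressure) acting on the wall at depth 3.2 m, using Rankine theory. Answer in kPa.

31.5 kPa

K_a = (1 − sin φ)/(1 + sin φ) = 0.2827.
γ' = 20.2 − 9.81 = 10.39 kN/m³.
Effective vertical stress at 3.2 m: σ'_v = 19.7×1.3 + 10.39×1.90 = 45.35 kPa.
σ'_h = K_a σ'_v = 0.2827 × 45.35 = 12.82 kPa; u = γ_w × 1.90 = 18.64 kPa.
Total σ_h = 12.82 + 18.64 = 31.46 kPa.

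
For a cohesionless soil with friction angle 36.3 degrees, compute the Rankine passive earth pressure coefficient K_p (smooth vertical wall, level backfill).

3.90

K_p = (1 + sin φ)/(1 − sin φ) = tan²(45° + 36.3°/2) = 3.902.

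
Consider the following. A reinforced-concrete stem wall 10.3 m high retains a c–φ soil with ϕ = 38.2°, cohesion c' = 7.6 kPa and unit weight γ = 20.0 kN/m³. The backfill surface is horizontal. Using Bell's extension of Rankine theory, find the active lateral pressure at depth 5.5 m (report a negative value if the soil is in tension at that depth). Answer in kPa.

18.6 kPa

K_a = (1 − sin φ)/(1 + sin φ) = 0.2358.
σ_a = K_a γ z − 2c√K_a = 0.2358×20.0×5.5 − 2×7.6×0.4856 = 18.56 kPa.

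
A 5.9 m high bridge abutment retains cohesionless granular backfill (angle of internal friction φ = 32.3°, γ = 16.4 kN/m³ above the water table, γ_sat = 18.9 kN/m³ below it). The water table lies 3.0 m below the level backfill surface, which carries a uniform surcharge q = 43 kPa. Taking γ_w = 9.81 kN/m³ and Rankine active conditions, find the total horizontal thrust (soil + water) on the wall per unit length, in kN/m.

196 kN/m

K_a = tan²(45° − φ/2) = 0.3035.
γ' = 18.9 − 9.81 = 9.090 kN/m³. h₂ = H − d_w = 2.9 m.
σ'_h: at surface K_a·q = 13.05; at WT K_a(q+γd_w) = 27.98; at base K_a(q+γd_w+γ'h₂) = 35.98 kPa.
P₁ = ½(13.05+27.98)×3.0 = 61.55; P₂ = ½(27.98+35.98)×2.9 = 92.75; P_w = ½γ_w h₂² = 41.25.
Total = 61.55+92.75+41.25 = 195.5 kN/m.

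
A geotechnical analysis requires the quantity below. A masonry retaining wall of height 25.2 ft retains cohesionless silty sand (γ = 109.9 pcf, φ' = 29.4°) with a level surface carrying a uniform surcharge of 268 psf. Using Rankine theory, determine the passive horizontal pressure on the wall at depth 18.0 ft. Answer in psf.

K_p = (1 + sin φ)/(1 − sin φ) = 2.929.
σ_v = γz + q = 109.9 × 18.0 + 268 = 2246 psf.
σ_h = K_p σ_v = 2.929 × 2246 = 6578 psf.

6580 psf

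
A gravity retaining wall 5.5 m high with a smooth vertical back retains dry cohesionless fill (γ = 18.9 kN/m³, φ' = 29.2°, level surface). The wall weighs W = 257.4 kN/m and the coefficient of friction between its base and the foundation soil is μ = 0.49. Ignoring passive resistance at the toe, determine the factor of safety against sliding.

1.28

K_a = tan²(45° − 29.2°/2) = 0.3442.
P_a = ½K_aγH² = 0.5×0.3442×18.9×5.5² = 98.40 kN/m, acting at H/3 = 1.833 m above the base.
FS_sliding = μW / P_a = 0.49×257.4 / 98.40 = 1.282.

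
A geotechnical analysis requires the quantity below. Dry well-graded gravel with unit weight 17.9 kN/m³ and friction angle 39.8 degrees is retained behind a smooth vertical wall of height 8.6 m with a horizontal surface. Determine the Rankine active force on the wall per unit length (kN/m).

145 kN/m

K_a = tan²(45° − φ/2) = 0.2194.
P_a = ½ K_a γ H² = 0.5 × 0.2194 × 17.9 × 8.6² = 145.3 kN/m.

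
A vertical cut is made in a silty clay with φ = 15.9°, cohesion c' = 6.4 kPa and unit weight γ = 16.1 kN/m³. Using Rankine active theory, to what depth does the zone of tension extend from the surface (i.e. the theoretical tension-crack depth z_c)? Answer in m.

1.05 m

K_a = tan²(45° − 15.9°/2) = 0.5699; √K_a = 0.7549.
The active pressure is zero where K_a γ z = 2c√K_a, so z_c = 2c/(γ√K_a) = 2×6.4/(16.1×0.7549) = 1.053 m.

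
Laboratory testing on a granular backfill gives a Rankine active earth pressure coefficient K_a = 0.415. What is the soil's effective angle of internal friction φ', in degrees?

24.4°

K_a = tan²(45° − φ/2) ⇒ 45° − φ/2 = arctan(√0.415) = 32.79°.
φ = 2(45° − 32.79°) = 24.42°.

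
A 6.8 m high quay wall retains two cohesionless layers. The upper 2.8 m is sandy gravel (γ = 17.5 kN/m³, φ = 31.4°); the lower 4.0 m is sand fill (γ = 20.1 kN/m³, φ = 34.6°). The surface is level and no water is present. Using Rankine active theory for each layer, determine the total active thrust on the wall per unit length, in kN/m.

120 kN/m

K_a1 = tan²(45°−31.4°/2) = 0.3149; K_a2 = tan²(45°−34.6°/2) = 0.2756.
Layer 1: σ at base = K_a1 γ₁ h₁ = 15.43 kPa; P₁ = ½×15.43×2.8 = 21.60.
Layer 2: σ_v at top = γ₁h₁ = 49.00; σ_h top = K_a2×49.00 = 13.51; σ_h base = K_a2×(49.00+20.1×4.0) = 35.67.
P₂ = ½(13.51+35.67)×4.0 = 98.35. Total P_a = 21.60+98.35 = 120.0 kN/m.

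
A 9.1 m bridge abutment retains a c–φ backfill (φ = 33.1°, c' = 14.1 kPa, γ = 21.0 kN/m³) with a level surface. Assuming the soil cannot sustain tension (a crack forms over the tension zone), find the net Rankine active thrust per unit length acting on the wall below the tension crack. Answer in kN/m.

K_a = 0.2936; √K_a = 0.5418.
Tension-crack depth z_c = 2c/(γ√K_a) = 2×14.1/(21.0×0.5418) = 2.478 m.
σ_a at base = K_a γ H − 2c√K_a = 0.2936×21.0×9.1 − 2×14.1×0.5418 = 40.82 kPa.
P_a = ½ × 40.82 × (H − z_c) = 0.5×40.82×6.622 = 135.2 kN/m.

135 kN/m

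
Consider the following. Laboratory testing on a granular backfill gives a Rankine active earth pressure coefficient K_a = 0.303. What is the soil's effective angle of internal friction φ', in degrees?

K_a = tan²(45° − φ/2) ⇒ 45° − φ/2 = arctan(√0.303) = 28.83°.
φ = 2(45° − 28.83°) = 32.34°.

32.3°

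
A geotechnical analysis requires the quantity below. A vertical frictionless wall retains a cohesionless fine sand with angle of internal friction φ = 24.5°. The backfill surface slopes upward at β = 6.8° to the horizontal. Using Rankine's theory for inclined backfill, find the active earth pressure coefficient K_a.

0.425

K_a = cos β · (cos β − √(cos²β − cos²φ)) / (cos β + √(cos²β − cos²φ)).
cos β = 0.9930, cos φ = 0.9100, √(cos²β − cos²φ) = 0.3974.
K_a = 0.9930 × (0.9930 − 0.3974)/(0.9930 + 0.3974) = 0.4253.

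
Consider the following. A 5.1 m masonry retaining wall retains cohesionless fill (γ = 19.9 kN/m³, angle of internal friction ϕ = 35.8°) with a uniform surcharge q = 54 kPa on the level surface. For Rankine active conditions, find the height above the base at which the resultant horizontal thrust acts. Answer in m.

2.14 m

K_a = 0.2619.
Triangular part P₁ = ½K_aγH² = 67.77 at H/3 = 1.700 m; rectangular part P₂ = K_a q H = 72.12 at H/2 = 2.550 m.
ȳ = (P₁·1.700 + P₂·2.550)/(P₁+P₂) = 2.138 m.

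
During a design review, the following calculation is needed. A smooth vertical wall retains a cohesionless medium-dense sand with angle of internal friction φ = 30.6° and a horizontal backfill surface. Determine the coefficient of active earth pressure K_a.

0.325

K_a = tan²(45° − φ/2) = tan²(29.70°) = 0.3253.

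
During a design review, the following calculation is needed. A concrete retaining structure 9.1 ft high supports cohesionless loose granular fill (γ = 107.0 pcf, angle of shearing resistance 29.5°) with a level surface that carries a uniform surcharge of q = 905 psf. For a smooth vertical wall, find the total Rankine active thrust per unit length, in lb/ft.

K_a = tan²(45° − φ/2) = 0.3401.
Soil triangle: ½ K_a γ H² = 0.5×0.3401×107.0×9.1² = 1507 lb/ft.
Surcharge rectangle: K_a q H = 0.3401×905×9.1 = 2801 lb/ft.
Total = 1507 + 2801 = 4308 lb/ft.

4310 lb/ft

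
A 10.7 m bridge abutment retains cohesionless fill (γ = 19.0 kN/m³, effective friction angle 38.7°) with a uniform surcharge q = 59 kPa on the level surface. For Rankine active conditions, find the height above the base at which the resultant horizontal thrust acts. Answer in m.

4.22 m

K_a = 0.2306.
Triangular part P₁ = ½K_aγH² = 250.8 at H/3 = 3.567 m; rectangular part P₂ = K_a q H = 145.6 at H/2 = 5.350 m.
ȳ = (P₁·3.567 + P₂·5.350)/(P₁+P₂) = 4.222 m.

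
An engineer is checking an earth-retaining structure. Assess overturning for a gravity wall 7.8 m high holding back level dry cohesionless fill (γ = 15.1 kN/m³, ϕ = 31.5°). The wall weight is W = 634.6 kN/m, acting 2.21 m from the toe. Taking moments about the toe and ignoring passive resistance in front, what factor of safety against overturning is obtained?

3.74

K_a = tan²(45° − 31.5°/2) = 0.3136.
P_a = ½K_aγH² = 0.5×0.3136×15.1×7.8² = 144.1 kN/m, acting at H/3 = 2.600 m above the base.
Overturning moment M_o = P_a × H/3 = 144.1 × 2.600 = 374.6.
Resisting moment M_r = W × 2.21 = 634.6 × 2.21 = 1402.
FS_overturning = M_r/M_o = 1402/374.6 = 3.744.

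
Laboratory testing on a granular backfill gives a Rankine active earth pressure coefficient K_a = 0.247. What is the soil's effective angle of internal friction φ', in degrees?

37.1°

K_a = tan²(45° − φ/2) ⇒ 45° − φ/2 = arctan(√0.247) = 26.43°.
φ = 2(45° − 26.43°) = 37.15°.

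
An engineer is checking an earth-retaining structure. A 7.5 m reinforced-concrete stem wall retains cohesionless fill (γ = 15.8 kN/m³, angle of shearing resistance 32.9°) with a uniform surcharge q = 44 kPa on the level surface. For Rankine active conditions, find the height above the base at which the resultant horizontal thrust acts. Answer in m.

3.03 m

K_a = 0.2960.
Triangular part P₁ = ½K_aγH² = 131.5 at H/3 = 2.500 m; rectangular part P₂ = K_a q H = 97.69 at H/2 = 3.750 m.
ȳ = (P₁·2.500 + P₂·3.750)/(P₁+P₂) = 3.033 m.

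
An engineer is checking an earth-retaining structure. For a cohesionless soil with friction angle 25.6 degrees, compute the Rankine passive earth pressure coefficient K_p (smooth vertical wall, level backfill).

2.52

K_p = (1 + sin φ)/(1 − sin φ) = tan²(45° + 25.6°/2) = 2.522.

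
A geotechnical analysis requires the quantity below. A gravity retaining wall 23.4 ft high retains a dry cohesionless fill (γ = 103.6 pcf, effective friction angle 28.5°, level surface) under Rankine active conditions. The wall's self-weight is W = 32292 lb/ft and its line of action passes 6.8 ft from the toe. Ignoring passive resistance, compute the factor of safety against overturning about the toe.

2.80

K_a = tan²(45° − 28.5°/2) = 0.3540.
P_a = ½K_aγH² = 0.5×0.3540×103.6×23.4² = 10040 lb/ft, acting at H/3 = 7.800 ft above the base.
Overturning moment M_o = P_a × H/3 = 10040 × 7.800 = 78310.
Resisting moment M_r = W × 6.8 = 32292 × 6.8 = 219600.
FS_overturning = M_r/M_o = 219600/78310 = 2.804.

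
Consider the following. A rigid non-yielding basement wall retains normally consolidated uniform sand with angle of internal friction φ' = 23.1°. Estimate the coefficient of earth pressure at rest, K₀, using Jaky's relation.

K₀ = 1 − sin φ' = 1 − sin 23.1° = 0.6077.

0.608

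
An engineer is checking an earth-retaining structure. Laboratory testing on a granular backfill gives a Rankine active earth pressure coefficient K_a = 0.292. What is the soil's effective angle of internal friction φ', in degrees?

33.2°

K_a = tan²(45° − φ/2) ⇒ 45° − φ/2 = arctan(√0.292) = 28.39°.
φ = 2(45° − 28.39°) = 33.23°.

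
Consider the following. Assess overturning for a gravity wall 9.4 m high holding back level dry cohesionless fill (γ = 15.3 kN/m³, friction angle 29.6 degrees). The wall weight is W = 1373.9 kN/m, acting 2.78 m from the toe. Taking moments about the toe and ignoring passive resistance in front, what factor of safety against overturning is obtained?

5.32

K_a = tan²(45° − 29.6°/2) = 0.3387.
P_a = ½K_aγH² = 0.5×0.3387×15.3×9.4² = 229.0 kN/m, acting at H/3 = 3.133 m above the base.
Overturning moment M_o = P_a × H/3 = 229.0 × 3.133 = 717.4.
Resisting moment M_r = W × 2.78 = 1373.9 × 2.78 = 3819.
FS_overturning = M_r/M_o = 3819/717.4 = 5.324.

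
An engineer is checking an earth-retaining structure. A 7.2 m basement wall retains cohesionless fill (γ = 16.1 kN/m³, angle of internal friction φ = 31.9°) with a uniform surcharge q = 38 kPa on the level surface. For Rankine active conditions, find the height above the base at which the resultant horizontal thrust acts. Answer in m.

2.88 m

K_a = 0.3085.
Triangular part P₁ = ½K_aγH² = 128.8 at H/3 = 2.400 m; rectangular part P₂ = K_a q H = 84.41 at H/2 = 3.600 m.
ȳ = (P₁·2.400 + P₂·3.600)/(P₁+P₂) = 2.875 m.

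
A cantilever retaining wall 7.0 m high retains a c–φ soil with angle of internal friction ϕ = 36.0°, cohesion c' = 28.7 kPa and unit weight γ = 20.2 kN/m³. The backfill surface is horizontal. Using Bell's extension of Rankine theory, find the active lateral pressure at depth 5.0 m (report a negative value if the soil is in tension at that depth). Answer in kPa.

-3.03 kPa

K_a = (1 − sin φ)/(1 + sin φ) = 0.2596.
σ_a = K_a γ z − 2c√K_a = 0.2596×20.2×5.0 − 2×28.7×0.5095 = -3.026 kPa.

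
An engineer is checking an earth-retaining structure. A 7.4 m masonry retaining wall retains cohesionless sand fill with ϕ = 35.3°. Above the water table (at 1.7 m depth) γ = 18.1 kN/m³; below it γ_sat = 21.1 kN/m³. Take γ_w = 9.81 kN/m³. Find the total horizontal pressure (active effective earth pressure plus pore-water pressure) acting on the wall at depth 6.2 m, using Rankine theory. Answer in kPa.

66.0 kPa

K_a = (1 − sin φ)/(1 + sin φ) = 0.2675.
γ' = 21.1 − 9.81 = 11.29 kN/m³.
Effective vertical stress at 6.2 m: σ'_v = 18.1×1.7 + 11.29×4.50 = 81.58 kPa.
σ'_h = K_a σ'_v = 0.2675 × 81.58 = 21.82 kPa; u = γ_w × 4.50 = 44.15 kPa.
Total σ_h = 21.82 + 44.15 = 65.97 kPa.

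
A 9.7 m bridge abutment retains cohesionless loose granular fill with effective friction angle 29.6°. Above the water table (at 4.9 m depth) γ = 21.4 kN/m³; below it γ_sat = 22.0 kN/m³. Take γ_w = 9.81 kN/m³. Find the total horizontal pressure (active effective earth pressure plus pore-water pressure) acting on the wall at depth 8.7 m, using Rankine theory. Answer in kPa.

K_a = (1 − sin φ)/(1 + sin φ) = 0.3387.
γ' = 22.0 − 9.81 = 12.19 kN/m³.
Effective vertical stress at 8.7 m: σ'_v = 21.4×4.9 + 12.19×3.80 = 151.2 kPa.
σ'_h = K_a σ'_v = 0.3387 × 151.2 = 51.21 kPa; u = γ_w × 3.80 = 37.28 kPa.
Total σ_h = 51.21 + 37.28 = 88.49 kPa.

88.5 kPa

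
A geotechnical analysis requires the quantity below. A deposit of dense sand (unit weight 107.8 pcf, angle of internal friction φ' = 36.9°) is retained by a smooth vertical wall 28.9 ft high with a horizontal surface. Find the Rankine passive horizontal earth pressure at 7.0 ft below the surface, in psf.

3020 psf

K_p = (1 + sin φ)/(1 − sin φ) = 4.005.
σ_h = K_p γ z = 4.005 × 107.8 × 7.0 = 3022 psf.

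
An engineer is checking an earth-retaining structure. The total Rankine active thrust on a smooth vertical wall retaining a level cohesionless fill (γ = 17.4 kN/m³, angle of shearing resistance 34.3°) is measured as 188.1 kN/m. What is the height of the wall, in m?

8.80 m

K_a = 0.2792. P_a = ½ K_a γ H² ⇒ H = √(2P_a/(K_a γ)).
H = √(2×188.1/(0.2792×17.4)) = 8.801 m.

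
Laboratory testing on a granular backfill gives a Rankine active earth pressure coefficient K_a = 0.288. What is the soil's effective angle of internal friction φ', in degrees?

K_a = tan²(45° − φ/2) ⇒ 45° − φ/2 = arctan(√0.288) = 28.22°.
φ = 2(45° − 28.22°) = 33.56°.

33.6°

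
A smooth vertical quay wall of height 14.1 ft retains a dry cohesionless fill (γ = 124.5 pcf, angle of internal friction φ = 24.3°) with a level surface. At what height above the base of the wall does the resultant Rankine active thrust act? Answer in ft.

K_a = 0.4169.
The pressure distribution is triangular, so the resultant acts at H/3 above the base = 14.1/3 = 4.700 ft.

4.70 ft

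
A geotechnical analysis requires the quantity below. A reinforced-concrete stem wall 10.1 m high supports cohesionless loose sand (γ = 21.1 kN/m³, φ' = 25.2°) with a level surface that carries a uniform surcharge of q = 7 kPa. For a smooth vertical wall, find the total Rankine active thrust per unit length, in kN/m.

K_a = tan²(45° − φ/2) = 0.4027.
Soil triangle: ½ K_a γ H² = 0.5×0.4027×21.1×10.1² = 433.4 kN/m.
Surcharge rectangle: K_a q H = 0.4027×7×10.1 = 28.47 kN/m.
Total = 433.4 + 28.47 = 461.9 kN/m.

462 kN/m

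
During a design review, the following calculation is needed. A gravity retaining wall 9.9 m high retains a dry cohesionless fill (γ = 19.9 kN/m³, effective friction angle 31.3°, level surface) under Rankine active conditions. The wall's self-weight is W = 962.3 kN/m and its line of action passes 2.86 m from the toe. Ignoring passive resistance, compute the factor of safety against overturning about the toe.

2.70

K_a = tan²(45° − 31.3°/2) = 0.3162.
P_a = ½K_aγH² = 0.5×0.3162×19.9×9.9² = 308.4 kN/m, acting at H/3 = 3.300 m above the base.
Overturning moment M_o = P_a × H/3 = 308.4 × 3.300 = 1018.
Resisting moment M_r = W × 2.86 = 962.3 × 2.86 = 2752.
FS_overturning = M_r/M_o = 2752/1018 = 2.705.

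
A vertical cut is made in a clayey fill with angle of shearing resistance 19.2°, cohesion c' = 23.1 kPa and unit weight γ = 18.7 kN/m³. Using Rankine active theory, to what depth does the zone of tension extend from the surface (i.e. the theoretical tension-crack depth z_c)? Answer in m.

K_a = tan²(45° − 19.2°/2) = 0.5050; √K_a = 0.7107.
The active pressure is zero where K_a γ z = 2c√K_a, so z_c = 2c/(γ√K_a) = 2×23.1/(18.7×0.7107) = 3.476 m.

3.48 m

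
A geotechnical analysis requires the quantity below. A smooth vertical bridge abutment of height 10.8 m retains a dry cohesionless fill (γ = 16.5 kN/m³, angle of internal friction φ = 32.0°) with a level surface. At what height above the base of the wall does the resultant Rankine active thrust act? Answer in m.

K_a = 0.3073.
The pressure distribution is triangular, so the resultant acts at H/3 above the base = 10.8/3 = 3.600 m.

3.60 m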